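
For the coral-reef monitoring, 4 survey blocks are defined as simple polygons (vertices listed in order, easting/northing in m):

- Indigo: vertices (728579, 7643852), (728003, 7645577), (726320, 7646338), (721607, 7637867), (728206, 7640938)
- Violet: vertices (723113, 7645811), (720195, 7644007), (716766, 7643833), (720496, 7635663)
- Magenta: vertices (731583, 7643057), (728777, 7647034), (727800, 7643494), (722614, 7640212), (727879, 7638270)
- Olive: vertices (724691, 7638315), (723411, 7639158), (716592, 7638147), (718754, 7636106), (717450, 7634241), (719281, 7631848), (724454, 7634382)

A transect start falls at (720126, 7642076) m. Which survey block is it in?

Violet

Cast a ray rightward from (720126, 7642076). For each polygon, the edges (by vertex number in listed order) whose endpoints lie on opposite sides of northing = 7642076, where each meets that height, and whether that is right or left of the point:
Indigo: 3–4 at easting≈723948.8 (right), 5–1 at easting≈728351.7 (right) → 2 crossings.
Violet: 3–4 at easting≈717568.2 (left), 4–1 at easting≈722149.8 (right) → 1 crossing.
Magenta: 3–4 at easting≈725559.4 (right), 5–1 at easting≈730823.9 (right) → 2 crossings.
Olive: no edge straddles that height → 0 crossings.
Only Violet has an odd count, so the point is inside Violet.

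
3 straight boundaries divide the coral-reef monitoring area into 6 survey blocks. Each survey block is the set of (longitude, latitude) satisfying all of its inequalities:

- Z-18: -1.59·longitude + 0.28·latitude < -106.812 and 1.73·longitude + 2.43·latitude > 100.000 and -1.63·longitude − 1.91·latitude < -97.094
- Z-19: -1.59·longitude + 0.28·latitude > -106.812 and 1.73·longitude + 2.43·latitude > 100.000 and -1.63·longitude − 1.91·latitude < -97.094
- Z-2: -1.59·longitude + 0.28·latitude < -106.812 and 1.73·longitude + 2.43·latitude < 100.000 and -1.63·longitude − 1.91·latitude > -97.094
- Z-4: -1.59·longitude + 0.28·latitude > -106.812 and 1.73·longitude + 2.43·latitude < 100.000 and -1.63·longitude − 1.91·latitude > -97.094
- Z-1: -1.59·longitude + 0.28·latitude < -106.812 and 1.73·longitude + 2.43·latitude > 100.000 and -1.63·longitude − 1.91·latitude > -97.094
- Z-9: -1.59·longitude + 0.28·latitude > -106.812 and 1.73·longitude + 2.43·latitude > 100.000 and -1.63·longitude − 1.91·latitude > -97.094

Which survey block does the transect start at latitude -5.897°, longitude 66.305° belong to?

-1.59·66.305 + 0.28·-5.897 = -107.076, which is < -106.812
1.73·66.305 + 2.43·-5.897 = 100.378, which is > 100.000
-1.63·66.305 − 1.91·-5.897 = -96.814, which is > -97.094
This sign pattern matches Z-1.

Z-1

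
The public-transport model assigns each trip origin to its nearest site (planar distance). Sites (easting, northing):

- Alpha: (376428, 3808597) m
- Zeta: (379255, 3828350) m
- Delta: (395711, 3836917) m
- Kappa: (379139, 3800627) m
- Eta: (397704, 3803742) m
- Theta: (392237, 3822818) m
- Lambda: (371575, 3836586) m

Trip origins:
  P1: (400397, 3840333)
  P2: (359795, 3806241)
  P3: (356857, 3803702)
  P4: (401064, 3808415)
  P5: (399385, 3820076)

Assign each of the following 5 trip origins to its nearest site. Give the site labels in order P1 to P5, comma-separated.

P1 → Delta (d²=33627652.00)
P2 → Alpha (d²=282207425.00)
P3 → Alpha (d²=406985066.00)
P4 → Eta (d²=33126529.00)
P5 → Theta (d²=58612468.00)

Delta, Alpha, Alpha, Eta, Theta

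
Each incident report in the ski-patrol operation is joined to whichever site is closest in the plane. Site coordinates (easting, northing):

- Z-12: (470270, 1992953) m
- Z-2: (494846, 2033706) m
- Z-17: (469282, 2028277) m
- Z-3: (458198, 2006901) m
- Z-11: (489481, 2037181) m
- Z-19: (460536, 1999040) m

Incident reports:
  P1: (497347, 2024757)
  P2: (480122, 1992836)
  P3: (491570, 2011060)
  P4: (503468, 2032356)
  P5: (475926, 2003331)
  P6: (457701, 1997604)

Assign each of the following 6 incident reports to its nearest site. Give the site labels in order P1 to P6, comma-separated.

P1 → Z-2 (d²=86339602.00)
P2 → Z-12 (d²=97075593.00)
P3 → Z-2 (d²=523573492.00)
P4 → Z-2 (d²=76161384.00)
P5 → Z-12 (d²=139693220.00)
P6 → Z-19 (d²=10099321.00)

Z-2, Z-12, Z-2, Z-2, Z-12, Z-19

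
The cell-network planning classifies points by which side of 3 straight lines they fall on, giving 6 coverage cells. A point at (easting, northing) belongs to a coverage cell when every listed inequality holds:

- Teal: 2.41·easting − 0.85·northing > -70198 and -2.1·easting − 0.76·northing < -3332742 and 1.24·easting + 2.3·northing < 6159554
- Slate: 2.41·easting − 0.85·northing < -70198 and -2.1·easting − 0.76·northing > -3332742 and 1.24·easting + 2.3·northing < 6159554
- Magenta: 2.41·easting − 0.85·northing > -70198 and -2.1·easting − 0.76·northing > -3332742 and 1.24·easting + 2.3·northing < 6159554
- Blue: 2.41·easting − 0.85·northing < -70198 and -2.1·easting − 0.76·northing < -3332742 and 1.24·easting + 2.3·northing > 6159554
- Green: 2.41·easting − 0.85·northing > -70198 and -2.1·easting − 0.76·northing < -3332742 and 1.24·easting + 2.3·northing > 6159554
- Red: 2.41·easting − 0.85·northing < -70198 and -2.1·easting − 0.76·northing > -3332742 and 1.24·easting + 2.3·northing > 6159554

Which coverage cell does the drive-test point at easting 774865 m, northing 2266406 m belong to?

2.41·774865 − 0.85·2266406 = -59020.450, which is > -70198
-2.1·774865 − 0.76·2266406 = -3349685.060, which is < -3332742
1.24·774865 + 2.3·2266406 = 6173566.400, which is > 6159554
This sign pattern matches Green.

Green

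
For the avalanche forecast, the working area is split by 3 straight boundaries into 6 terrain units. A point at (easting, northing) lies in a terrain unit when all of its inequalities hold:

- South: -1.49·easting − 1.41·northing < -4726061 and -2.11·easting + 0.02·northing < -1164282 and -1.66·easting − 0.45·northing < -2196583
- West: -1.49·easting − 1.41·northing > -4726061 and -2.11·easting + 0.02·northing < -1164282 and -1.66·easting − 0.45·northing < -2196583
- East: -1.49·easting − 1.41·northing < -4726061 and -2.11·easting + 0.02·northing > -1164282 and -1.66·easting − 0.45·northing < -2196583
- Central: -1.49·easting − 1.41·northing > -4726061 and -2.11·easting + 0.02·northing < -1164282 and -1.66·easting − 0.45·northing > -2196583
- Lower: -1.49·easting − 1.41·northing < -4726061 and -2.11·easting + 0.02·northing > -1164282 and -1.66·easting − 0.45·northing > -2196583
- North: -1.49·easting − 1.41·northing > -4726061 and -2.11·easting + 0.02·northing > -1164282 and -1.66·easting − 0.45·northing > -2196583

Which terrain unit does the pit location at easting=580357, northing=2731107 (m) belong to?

-1.49·580357 − 1.41·2731107 = -4715592.800, which is > -4726061
-2.11·580357 + 0.02·2731107 = -1169931.130, which is < -1164282
-1.66·580357 − 0.45·2731107 = -2192390.770, which is > -2196583
This sign pattern matches Central.

Central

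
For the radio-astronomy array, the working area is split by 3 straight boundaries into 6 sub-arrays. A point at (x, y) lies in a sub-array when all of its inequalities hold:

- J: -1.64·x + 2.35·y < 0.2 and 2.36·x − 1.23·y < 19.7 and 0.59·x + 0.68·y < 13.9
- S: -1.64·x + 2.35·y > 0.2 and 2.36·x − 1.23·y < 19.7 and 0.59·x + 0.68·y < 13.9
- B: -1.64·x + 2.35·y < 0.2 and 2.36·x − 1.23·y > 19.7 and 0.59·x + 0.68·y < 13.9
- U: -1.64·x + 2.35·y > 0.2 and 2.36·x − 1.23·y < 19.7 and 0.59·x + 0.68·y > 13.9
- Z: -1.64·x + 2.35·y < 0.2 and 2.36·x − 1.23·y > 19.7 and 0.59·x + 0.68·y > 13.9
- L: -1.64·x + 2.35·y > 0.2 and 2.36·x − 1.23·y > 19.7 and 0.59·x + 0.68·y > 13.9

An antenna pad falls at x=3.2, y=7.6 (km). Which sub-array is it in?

S

-1.64·3.2 + 2.35·7.6 = 12.612, which is > 0.2
2.36·3.2 − 1.23·7.6 = -1.796, which is < 19.7
0.59·3.2 + 0.68·7.6 = 7.056, which is < 13.9
This sign pattern matches S.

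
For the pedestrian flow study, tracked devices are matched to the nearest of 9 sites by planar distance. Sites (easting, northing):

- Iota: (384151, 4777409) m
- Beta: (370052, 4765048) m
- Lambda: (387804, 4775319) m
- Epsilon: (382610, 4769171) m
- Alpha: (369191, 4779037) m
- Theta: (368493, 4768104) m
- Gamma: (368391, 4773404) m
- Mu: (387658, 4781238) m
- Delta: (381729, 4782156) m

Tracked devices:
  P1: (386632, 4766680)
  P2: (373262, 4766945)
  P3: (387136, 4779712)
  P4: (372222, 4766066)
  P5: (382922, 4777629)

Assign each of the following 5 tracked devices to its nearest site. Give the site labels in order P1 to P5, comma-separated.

Epsilon, Beta, Mu, Beta, Iota

P1 → Epsilon (d²=22381565.00)
P2 → Beta (d²=13902709.00)
P3 → Mu (d²=2601160.00)
P4 → Beta (d²=5745224.00)
P5 → Iota (d²=1558841.00)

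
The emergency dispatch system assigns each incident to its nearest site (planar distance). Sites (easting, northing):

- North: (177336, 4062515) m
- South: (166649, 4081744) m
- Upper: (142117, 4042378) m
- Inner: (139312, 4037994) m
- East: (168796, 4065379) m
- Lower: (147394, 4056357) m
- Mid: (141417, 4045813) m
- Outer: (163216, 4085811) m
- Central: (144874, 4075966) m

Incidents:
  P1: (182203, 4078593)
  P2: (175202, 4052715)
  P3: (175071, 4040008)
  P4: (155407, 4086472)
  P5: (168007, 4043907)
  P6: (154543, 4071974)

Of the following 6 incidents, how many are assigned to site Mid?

0

P1 → South
P2 → North
P3 → North
P4 → Outer
P5 → North
P6 → Central
0 of the 6 go to Mid.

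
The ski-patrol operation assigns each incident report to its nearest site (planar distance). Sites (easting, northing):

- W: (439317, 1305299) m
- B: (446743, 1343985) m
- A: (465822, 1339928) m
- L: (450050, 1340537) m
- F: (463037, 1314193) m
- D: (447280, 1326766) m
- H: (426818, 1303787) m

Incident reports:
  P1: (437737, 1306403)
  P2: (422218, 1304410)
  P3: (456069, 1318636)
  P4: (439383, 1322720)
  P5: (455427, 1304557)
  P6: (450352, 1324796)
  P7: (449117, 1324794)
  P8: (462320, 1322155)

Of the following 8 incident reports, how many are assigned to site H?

P1 → W
P2 → H
P3 → F
P4 → D
P5 → F
P6 → D
P7 → D
P8 → F
1 of the 8 goes to H.

1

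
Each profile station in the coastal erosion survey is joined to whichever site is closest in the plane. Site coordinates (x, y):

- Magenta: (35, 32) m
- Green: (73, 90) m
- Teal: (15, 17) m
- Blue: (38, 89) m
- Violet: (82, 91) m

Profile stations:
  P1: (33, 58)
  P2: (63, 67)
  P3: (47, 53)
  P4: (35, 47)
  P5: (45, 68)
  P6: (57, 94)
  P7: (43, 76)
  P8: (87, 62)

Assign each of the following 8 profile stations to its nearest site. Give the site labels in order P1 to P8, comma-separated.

P1 → Magenta (d²=680.00)
P2 → Green (d²=629.00)
P3 → Magenta (d²=585.00)
P4 → Magenta (d²=225.00)
P5 → Blue (d²=490.00)
P6 → Green (d²=272.00)
P7 → Blue (d²=194.00)
P8 → Violet (d²=866.00)

Magenta, Green, Magenta, Magenta, Blue, Green, Blue, Violet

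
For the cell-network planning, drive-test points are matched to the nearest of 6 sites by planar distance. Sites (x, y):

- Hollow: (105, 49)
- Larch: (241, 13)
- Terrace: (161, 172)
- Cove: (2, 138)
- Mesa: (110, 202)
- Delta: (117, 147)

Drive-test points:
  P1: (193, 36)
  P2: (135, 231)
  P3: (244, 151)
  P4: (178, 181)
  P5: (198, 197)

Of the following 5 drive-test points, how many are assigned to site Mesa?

1

P1 → Larch
P2 → Mesa
P3 → Terrace
P4 → Terrace
P5 → Terrace
1 of the 5 goes to Mesa.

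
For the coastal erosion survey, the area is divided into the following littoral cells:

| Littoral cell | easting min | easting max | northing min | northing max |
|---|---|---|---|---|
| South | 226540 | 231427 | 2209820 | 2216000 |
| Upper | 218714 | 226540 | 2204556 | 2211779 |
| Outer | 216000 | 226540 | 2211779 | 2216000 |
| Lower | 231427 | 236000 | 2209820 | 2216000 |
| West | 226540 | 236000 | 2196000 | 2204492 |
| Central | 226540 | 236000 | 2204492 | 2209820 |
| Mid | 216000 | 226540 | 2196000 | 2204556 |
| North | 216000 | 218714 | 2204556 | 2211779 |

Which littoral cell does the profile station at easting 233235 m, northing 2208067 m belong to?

Central

The point has easting = 233235 and northing = 2208067.
Only Central satisfies 226540 ≤ easting ≤ 236000 and 2204492 ≤ northing ≤ 2209820.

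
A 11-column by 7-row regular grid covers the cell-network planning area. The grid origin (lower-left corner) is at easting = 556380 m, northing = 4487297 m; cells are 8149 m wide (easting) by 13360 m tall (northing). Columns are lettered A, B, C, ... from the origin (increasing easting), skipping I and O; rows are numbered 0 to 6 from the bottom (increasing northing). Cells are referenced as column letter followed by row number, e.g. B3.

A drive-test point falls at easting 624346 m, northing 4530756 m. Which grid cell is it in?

Column index: ⌊(624346 − 556380) / 8149⌋ = ⌊8.340⌋ = 8 → column J
Row offset from origin: ⌊(4530756 − 4487297) / 13360⌋ = ⌊3.253⌋ = 3 → row 3

J3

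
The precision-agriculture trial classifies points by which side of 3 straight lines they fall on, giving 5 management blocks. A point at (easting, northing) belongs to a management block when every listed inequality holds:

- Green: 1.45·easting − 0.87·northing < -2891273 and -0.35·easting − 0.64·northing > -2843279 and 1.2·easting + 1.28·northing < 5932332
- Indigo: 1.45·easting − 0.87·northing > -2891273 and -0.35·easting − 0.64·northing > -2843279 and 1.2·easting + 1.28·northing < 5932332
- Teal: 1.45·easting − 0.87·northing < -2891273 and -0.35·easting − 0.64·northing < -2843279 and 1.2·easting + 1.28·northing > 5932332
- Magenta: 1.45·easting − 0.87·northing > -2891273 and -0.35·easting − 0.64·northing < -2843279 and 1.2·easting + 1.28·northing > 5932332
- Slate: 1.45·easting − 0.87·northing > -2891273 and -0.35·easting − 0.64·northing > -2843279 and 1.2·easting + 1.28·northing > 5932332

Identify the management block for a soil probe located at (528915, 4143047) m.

Slate

1.45·528915 − 0.87·4143047 = -2837524.140, which is > -2891273
-0.35·528915 − 0.64·4143047 = -2836670.330, which is > -2843279
1.2·528915 + 1.28·4143047 = 5937798.160, which is > 5932332
This sign pattern matches Slate.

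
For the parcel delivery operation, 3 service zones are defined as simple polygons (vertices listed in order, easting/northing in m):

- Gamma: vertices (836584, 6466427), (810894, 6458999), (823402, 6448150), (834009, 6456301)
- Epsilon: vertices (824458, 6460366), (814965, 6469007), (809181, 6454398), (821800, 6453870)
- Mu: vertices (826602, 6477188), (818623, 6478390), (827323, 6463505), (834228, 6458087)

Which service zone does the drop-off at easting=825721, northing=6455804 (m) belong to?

Cast a ray rightward from (825721, 6455804). For each polygon, the edges (by vertex number in listed order) whose endpoints lie on opposite sides of northing = 6455804, where each meets that height, and whether that is right or left of the point:
Gamma: 2–3 at easting≈814577.6 (left), 3–4 at easting≈833362.2 (right) → 1 crossing.
Epsilon: 2–3 at easting≈809737.7 (left), 4–1 at easting≈822591.3 (left) → 0 crossings.
Mu: no edge straddles that height → 0 crossings.
Only Gamma has an odd count, so the point is inside Gamma.

Gamma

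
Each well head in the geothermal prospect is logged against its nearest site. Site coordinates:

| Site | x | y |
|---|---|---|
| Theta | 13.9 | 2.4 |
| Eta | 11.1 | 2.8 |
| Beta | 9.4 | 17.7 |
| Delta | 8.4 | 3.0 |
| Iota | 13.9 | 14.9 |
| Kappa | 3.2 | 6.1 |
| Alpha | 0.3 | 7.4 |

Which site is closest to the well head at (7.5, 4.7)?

Delta

Squared distances to each site:
Theta: 46.250; Eta: 16.570; Beta: 172.610; Delta: 3.700; Iota: 145.000; Kappa: 20.450; Alpha: 59.130.
Minimum at Delta.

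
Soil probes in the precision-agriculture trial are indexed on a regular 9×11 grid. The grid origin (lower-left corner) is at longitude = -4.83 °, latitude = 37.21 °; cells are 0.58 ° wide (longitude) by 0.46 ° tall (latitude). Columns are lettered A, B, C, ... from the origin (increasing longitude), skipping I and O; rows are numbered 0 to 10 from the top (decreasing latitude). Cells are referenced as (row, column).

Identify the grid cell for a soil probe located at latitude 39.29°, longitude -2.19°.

Column index: ⌊(-2.19 − -4.83) / 0.58⌋ = ⌊4.552⌋ = 4 → column E
Row offset from origin: ⌊(39.29 − 37.21) / 0.46⌋ = ⌊4.522⌋ = 4 → row 6 (counted from top)

(6, E)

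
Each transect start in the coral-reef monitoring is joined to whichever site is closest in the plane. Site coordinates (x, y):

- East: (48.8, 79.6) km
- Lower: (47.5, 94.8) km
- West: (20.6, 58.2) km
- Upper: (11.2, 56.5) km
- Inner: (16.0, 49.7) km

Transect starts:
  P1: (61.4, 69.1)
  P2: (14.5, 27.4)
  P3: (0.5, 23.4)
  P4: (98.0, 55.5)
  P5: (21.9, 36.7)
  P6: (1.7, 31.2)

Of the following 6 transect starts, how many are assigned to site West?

P1 → East
P2 → Inner
P3 → Inner
P4 → East
P5 → Inner
P6 → Inner
0 of the 6 go to West.

0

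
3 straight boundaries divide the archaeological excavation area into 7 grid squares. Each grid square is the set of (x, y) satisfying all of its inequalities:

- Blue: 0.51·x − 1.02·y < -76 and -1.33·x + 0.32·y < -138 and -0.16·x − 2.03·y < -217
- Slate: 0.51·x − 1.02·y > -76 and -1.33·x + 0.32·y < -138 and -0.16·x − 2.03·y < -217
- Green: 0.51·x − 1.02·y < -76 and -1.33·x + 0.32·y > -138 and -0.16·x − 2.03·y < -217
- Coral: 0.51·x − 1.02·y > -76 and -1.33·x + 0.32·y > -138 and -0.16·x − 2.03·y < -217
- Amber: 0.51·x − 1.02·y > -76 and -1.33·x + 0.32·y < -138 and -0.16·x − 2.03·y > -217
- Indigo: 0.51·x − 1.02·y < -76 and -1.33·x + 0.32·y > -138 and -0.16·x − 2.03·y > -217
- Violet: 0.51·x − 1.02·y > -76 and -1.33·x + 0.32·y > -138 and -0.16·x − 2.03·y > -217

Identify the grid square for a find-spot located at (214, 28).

0.51·214 − 1.02·28 = 80.580, which is > -76
-1.33·214 + 0.32·28 = -275.660, which is < -138
-0.16·214 − 2.03·28 = -91.080, which is > -217
This sign pattern matches Amber.

Amber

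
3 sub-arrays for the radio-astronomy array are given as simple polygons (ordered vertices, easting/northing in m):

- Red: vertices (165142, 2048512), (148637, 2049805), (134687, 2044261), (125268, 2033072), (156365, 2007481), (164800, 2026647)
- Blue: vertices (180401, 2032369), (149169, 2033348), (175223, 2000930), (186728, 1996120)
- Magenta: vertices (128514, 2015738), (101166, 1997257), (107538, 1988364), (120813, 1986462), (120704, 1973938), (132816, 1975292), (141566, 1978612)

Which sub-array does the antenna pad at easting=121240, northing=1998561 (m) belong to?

Cast a ray rightward from (121240, 1998561). For each polygon, the edges (by vertex number in listed order) whose endpoints lie on opposite sides of northing = 1998561, where each meets that height, and whether that is right or left of the point:
Red: no edge straddles that height → 0 crossings.
Blue: 3–4 at easting≈180889.4 (right), 4–1 at easting≈186301.9 (right) → 2 crossings.
Magenta: 1–2 at easting≈103095.6 (left), 7–1 at easting≈134552.7 (right) → 1 crossing.
Only Magenta has an odd count, so the point is inside Magenta.

Magenta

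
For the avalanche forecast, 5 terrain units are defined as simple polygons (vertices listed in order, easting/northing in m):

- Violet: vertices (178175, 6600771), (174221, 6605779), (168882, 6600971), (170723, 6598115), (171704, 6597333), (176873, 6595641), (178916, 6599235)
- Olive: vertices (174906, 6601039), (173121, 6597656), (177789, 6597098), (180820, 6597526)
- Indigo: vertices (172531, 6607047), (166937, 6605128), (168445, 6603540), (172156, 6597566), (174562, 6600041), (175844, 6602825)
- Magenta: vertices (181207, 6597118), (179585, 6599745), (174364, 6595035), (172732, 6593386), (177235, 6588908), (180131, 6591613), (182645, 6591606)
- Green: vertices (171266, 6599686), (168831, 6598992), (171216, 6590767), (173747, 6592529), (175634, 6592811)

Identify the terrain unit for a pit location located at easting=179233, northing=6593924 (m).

Magenta

Cast a ray rightward from (179233, 6593924). For each polygon, the edges (by vertex number in listed order) whose endpoints lie on opposite sides of northing = 6593924, where each meets that height, and whether that is right or left of the point:
Violet: no edge straddles that height → 0 crossings.
Olive: no edge straddles that height → 0 crossings.
Indigo: no edge straddles that height → 0 crossings.
Magenta: 3–4 at easting≈173264.5 (left), 7–1 at easting≈182040.3 (right) → 1 crossing.
Green: 2–3 at easting≈170300.6 (left), 5–1 at easting≈174926.9 (left) → 0 crossings.
Only Magenta has an odd count, so the point is inside Magenta.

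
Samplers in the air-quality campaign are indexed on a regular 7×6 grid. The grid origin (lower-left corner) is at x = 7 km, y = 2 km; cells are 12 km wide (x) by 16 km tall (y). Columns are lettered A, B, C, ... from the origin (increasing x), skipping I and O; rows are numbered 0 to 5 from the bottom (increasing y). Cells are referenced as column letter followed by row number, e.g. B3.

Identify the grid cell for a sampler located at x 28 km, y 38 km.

B2

Column index: ⌊(28 − 7) / 12⌋ = ⌊1.750⌋ = 1 → column B
Row offset from origin: ⌊(38 − 2) / 16⌋ = ⌊2.250⌋ = 2 → row 2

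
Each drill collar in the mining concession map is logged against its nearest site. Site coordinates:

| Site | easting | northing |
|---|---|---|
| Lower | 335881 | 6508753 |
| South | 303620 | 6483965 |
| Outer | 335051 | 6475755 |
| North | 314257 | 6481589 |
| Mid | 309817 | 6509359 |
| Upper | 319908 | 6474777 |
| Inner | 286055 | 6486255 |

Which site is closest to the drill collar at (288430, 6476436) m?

Inner

Squared distances to each site:
Lower: 3295985890.000; South: 287421941.000; Outer: 2173981402.000; North: 693587338.000; Mid: 1541327698.000; Upper: 993616765.000; Inner: 102053386.000.
Minimum at Inner.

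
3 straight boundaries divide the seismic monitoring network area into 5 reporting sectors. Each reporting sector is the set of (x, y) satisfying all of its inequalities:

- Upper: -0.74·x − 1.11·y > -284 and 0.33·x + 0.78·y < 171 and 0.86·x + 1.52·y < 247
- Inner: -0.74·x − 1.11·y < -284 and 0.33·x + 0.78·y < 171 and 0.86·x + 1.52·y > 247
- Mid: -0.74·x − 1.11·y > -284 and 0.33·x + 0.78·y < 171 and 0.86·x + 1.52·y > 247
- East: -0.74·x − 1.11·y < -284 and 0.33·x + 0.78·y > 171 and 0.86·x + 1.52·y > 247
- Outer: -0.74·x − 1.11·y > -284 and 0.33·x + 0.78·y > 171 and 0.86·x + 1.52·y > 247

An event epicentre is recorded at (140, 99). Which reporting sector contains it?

-0.74·140 − 1.11·99 = -213.490, which is > -284
0.33·140 + 0.78·99 = 123.420, which is < 171
0.86·140 + 1.52·99 = 270.880, which is > 247
This sign pattern matches Mid.

Mid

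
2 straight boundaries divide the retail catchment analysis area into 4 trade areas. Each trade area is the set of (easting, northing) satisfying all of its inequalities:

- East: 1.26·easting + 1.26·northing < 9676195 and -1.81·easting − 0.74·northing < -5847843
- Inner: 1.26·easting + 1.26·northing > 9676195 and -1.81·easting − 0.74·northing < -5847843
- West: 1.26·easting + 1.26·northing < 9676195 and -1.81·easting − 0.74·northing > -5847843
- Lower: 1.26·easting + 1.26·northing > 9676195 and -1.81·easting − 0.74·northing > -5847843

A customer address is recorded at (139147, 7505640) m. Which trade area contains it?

1.26·139147 + 1.26·7505640 = 9632431.620, which is < 9676195
-1.81·139147 − 0.74·7505640 = -5806029.670, which is > -5847843
This sign pattern matches West.

West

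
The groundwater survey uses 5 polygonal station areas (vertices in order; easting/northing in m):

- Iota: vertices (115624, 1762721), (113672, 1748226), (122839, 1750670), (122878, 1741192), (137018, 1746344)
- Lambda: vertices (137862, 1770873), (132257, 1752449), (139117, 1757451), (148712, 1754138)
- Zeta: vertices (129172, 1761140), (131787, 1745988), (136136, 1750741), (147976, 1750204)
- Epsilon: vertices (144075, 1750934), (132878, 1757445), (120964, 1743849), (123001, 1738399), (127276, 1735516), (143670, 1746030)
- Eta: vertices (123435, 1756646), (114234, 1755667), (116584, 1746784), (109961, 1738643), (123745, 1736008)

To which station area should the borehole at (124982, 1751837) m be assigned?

Cast a ray rightward from (124982, 1751837). For each polygon, the edges (by vertex number in listed order) whose endpoints lie on opposite sides of northing = 1751837, where each meets that height, and whether that is right or left of the point:
Iota: 1–2 at easting≈114158.3 (left), 5–1 at easting≈129842.3 (right) → 1 crossing.
Lambda: no edge straddles that height → 0 crossings.
Zeta: 1–2 at easting≈130777.6 (right), 4–1 at easting≈145168.1 (right) → 2 crossings.
Epsilon: 1–2 at easting≈142522.1 (right), 2–3 at easting≈127963.8 (right) → 2 crossings.
Eta: 2–3 at easting≈115247.2 (left), 5–1 at easting≈123507.2 (left) → 0 crossings.
Only Iota has an odd count, so the point is inside Iota.

Iota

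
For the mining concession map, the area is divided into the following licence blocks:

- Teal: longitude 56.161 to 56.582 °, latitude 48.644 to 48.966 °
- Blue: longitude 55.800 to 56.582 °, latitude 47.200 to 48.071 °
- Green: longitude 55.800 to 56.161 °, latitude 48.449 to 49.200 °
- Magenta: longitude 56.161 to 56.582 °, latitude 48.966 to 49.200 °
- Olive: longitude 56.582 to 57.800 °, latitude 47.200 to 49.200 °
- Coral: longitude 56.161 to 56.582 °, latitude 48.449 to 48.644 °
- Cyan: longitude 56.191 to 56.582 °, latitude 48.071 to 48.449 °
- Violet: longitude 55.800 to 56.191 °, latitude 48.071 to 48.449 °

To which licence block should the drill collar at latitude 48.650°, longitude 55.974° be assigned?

The point has longitude = 55.974 and latitude = 48.650.
Only Green satisfies 55.800 ≤ longitude ≤ 56.161 and 48.449 ≤ latitude ≤ 49.200.

Green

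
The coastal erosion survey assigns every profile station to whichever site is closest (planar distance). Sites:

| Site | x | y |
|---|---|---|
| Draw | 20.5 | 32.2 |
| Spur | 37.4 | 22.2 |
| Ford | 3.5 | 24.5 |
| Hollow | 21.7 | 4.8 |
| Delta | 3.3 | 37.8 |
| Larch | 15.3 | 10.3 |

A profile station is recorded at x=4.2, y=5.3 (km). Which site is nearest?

Squared distances to each site:
Draw: 989.300; Spur: 1387.850; Ford: 369.130; Hollow: 306.500; Delta: 1057.060; Larch: 148.210.
Minimum at Larch.

Larch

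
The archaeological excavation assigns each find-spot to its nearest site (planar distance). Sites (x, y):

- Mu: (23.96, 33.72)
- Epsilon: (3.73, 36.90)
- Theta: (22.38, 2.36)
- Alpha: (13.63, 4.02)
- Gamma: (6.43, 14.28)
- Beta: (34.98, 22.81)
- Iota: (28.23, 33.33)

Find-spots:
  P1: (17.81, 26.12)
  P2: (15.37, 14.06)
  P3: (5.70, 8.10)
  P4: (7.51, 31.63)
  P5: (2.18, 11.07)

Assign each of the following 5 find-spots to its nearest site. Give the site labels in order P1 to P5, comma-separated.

Mu, Gamma, Gamma, Epsilon, Gamma

P1 → Mu (d²=95.58)
P2 → Gamma (d²=79.97)
P3 → Gamma (d²=38.73)
P4 → Epsilon (d²=42.06)
P5 → Gamma (d²=28.37)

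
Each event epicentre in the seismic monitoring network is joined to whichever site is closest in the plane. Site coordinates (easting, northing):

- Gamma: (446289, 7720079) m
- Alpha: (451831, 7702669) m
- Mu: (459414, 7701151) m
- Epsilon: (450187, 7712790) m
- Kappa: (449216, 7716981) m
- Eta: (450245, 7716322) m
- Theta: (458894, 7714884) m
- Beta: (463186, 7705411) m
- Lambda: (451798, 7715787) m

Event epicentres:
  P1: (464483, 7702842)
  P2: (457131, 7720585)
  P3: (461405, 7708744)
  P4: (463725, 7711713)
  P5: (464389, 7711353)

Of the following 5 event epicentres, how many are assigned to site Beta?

3

P1 → Beta
P2 → Theta
P3 → Beta
P4 → Theta
P5 → Beta
3 of the 5 go to Beta.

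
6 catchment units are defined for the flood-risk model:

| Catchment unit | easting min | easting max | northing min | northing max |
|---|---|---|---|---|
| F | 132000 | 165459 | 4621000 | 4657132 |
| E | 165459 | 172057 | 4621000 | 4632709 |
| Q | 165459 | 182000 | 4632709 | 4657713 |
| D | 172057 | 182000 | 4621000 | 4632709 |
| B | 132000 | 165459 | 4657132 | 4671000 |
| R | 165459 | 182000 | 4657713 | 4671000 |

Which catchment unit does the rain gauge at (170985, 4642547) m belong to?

The point has easting = 170985 and northing = 4642547.
Only Q satisfies 165459 ≤ easting ≤ 182000 and 4632709 ≤ northing ≤ 4657713.

Q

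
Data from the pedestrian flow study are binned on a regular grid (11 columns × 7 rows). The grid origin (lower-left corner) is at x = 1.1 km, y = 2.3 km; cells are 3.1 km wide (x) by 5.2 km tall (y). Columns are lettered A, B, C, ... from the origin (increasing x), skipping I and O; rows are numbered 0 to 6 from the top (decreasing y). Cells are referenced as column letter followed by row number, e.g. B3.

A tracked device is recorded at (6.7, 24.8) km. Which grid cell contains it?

B2

Column index: ⌊(6.7 − 1.1) / 3.1⌋ = ⌊1.806⌋ = 1 → column B
Row offset from origin: ⌊(24.8 − 2.3) / 5.2⌋ = ⌊4.327⌋ = 4 → row 2 (counted from top)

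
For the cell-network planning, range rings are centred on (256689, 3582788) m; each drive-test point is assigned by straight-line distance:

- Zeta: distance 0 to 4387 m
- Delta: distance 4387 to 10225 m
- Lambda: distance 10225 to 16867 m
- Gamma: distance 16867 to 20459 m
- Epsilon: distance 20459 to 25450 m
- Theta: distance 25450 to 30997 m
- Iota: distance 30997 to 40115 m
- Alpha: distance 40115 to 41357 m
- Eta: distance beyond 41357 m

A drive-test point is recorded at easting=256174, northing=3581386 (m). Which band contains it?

Zeta

Distance = √((256174−256689)² + (3581386−3582788)²) = √(265225.000 + 1965604.000) = 1493.596 m.
0 ≤ 1493.596 < 4387 → Zeta.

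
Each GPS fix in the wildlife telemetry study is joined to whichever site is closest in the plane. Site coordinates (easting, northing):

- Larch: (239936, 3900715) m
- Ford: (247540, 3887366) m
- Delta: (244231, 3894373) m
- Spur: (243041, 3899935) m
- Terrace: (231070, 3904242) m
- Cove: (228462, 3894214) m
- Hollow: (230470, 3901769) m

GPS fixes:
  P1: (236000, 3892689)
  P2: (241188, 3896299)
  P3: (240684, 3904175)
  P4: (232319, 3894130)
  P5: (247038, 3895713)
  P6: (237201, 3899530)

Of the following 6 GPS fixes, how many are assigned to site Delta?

2

P1 → Cove
P2 → Delta
P3 → Larch
P4 → Cove
P5 → Delta
P6 → Larch
2 of the 6 go to Delta.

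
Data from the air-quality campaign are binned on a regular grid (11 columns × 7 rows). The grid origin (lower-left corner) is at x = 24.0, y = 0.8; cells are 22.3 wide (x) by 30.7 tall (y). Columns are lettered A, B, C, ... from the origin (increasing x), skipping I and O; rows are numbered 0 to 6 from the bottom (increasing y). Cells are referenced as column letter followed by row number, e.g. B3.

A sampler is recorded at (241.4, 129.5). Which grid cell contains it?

K4

Column index: ⌊(241.4 − 24.0) / 22.3⌋ = ⌊9.749⌋ = 9 → column K
Row offset from origin: ⌊(129.5 − 0.8) / 30.7⌋ = ⌊4.192⌋ = 4 → row 4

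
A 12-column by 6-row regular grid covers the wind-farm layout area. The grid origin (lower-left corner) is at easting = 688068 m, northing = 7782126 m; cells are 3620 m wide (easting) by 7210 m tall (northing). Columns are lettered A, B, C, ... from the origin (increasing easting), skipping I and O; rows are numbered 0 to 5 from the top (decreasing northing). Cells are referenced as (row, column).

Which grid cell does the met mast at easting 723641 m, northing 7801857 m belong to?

(3, K)

Column index: ⌊(723641 − 688068) / 3620⌋ = ⌊9.827⌋ = 9 → column K
Row offset from origin: ⌊(7801857 − 7782126) / 7210⌋ = ⌊2.737⌋ = 2 → row 3 (counted from top)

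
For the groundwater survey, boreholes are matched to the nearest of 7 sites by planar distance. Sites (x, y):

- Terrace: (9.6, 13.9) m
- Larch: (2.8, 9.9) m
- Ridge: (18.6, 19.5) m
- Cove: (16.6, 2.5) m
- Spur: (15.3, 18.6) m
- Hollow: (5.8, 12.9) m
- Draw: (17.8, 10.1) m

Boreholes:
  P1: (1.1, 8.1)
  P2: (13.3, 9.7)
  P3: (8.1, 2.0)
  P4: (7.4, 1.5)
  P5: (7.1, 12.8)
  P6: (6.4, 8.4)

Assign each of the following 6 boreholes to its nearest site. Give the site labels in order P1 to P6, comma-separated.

Larch, Draw, Cove, Cove, Hollow, Larch

P1 → Larch (d²=6.13)
P2 → Draw (d²=20.41)
P3 → Cove (d²=72.50)
P4 → Cove (d²=85.64)
P5 → Hollow (d²=1.70)
P6 → Larch (d²=15.21)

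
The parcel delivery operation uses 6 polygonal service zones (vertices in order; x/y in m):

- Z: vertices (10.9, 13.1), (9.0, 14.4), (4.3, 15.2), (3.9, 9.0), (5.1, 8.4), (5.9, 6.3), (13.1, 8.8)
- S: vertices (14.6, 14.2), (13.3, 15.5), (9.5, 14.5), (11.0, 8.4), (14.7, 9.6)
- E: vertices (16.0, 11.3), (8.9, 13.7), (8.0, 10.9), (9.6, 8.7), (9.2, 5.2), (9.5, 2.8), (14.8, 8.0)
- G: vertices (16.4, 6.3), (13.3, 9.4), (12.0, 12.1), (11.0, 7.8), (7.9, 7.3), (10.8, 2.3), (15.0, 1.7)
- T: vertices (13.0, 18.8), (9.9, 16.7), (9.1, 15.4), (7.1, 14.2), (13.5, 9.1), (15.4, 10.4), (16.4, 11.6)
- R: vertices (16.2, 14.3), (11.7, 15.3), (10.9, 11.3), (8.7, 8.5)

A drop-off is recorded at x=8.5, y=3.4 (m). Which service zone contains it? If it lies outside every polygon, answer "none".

none

Cast a ray rightward from (8.5, 3.4). For each polygon, the edges (by vertex number in listed order) whose endpoints lie on opposite sides of y = 3.4, where each meets that height, and whether that is right or left of the point:
Z: no edge straddles that height → 0 crossings.
S: no edge straddles that height → 0 crossings.
E: 5–6 at x≈9.43 (right), 6–7 at x≈10.11 (right) → 2 crossings.
G: 5–6 at x≈10.16 (right), 7–1 at x≈15.52 (right) → 2 crossings.
T: no edge straddles that height → 0 crossings.
R: no edge straddles that height → 0 crossings.
All counts are even, so the point lies outside every listed polygon.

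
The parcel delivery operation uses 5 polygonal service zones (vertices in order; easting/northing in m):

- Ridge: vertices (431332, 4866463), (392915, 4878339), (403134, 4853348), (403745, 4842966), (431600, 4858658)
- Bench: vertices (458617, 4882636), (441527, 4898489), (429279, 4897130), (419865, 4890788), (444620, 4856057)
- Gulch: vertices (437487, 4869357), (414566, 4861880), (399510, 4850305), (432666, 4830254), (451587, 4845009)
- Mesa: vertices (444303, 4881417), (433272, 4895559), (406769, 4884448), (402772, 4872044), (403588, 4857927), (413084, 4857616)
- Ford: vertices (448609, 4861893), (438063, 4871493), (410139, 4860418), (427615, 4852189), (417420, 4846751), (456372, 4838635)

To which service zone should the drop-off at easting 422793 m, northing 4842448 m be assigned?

Cast a ray rightward from (422793, 4842448). For each polygon, the edges (by vertex number in listed order) whose endpoints lie on opposite sides of northing = 4842448, where each meets that height, and whether that is right or left of the point:
Ridge: no edge straddles that height → 0 crossings.
Bench: no edge straddles that height → 0 crossings.
Gulch: 3–4 at easting≈412502.2 (left), 4–5 at easting≈448302.9 (right) → 1 crossing.
Mesa: no edge straddles that height → 0 crossings.
Ford: 5–6 at easting≈438071.9 (right), 6–1 at easting≈455099.3 (right) → 2 crossings.
Only Gulch has an odd count, so the point is inside Gulch.

Gulch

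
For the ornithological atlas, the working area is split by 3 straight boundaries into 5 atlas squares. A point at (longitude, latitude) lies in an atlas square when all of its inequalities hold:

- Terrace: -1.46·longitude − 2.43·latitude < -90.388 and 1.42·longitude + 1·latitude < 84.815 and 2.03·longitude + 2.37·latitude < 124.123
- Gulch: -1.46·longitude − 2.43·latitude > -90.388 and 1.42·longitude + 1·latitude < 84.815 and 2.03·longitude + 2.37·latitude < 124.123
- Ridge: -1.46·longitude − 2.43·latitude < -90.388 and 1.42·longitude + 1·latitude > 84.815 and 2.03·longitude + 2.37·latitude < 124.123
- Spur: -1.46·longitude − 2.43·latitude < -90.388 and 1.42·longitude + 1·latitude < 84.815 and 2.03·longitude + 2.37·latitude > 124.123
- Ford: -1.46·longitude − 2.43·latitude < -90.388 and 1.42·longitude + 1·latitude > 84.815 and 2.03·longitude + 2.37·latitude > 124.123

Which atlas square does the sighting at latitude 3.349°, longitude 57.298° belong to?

Spur

-1.46·57.298 − 2.43·3.349 = -91.793, which is < -90.388
1.42·57.298 + 1·3.349 = 84.712, which is < 84.815
2.03·57.298 + 2.37·3.349 = 124.252, which is > 124.123
This sign pattern matches Spur.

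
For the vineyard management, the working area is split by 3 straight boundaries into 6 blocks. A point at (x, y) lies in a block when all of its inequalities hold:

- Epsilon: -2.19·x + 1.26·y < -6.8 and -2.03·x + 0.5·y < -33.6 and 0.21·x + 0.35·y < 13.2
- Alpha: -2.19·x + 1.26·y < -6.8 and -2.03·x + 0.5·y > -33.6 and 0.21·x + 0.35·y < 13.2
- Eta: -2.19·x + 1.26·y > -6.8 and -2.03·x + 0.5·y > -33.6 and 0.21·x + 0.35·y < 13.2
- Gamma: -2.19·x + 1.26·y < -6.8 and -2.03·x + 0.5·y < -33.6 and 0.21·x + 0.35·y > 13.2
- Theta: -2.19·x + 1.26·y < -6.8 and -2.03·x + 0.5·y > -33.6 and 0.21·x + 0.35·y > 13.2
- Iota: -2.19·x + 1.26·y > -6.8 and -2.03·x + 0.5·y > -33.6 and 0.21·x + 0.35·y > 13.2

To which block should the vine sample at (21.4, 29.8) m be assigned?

-2.19·21.4 + 1.26·29.8 = -9.318, which is < -6.8
-2.03·21.4 + 0.5·29.8 = -28.542, which is > -33.6
0.21·21.4 + 0.35·29.8 = 14.924, which is > 13.2
This sign pattern matches Theta.

Theta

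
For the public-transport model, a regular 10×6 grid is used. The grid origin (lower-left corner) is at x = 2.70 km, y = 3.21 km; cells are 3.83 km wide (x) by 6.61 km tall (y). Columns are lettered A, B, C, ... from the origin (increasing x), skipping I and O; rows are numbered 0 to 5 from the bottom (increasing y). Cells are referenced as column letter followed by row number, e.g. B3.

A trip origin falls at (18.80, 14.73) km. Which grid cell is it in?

Column index: ⌊(18.80 − 2.70) / 3.83⌋ = ⌊4.204⌋ = 4 → column E
Row offset from origin: ⌊(14.73 − 3.21) / 6.61⌋ = ⌊1.743⌋ = 1 → row 1

E1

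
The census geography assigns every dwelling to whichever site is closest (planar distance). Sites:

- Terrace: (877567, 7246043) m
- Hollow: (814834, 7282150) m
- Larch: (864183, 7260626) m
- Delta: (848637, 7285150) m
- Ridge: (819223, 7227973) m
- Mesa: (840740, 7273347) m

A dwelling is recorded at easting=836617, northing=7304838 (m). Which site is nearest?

Squared distances to each site:
Terrace: 5133754525.000; Hollow: 989244433.000; Larch: 2714585300.000; Delta: 532097744.000; Ridge: 6210779461.000; Mesa: 1008682210.000.
Minimum at Delta.

Delta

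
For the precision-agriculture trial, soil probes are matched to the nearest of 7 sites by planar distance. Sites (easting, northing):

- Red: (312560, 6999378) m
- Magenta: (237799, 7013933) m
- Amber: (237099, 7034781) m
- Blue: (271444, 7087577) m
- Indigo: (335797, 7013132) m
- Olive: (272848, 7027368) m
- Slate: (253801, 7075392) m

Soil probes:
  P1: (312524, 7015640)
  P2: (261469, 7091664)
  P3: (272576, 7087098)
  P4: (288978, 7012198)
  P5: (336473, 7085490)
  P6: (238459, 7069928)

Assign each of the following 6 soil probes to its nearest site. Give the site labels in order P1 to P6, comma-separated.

Red, Blue, Blue, Olive, Blue, Slate

P1 → Red (d²=264453940.00)
P2 → Blue (d²=116204194.00)
P3 → Blue (d²=1510865.00)
P4 → Olive (d²=490305800.00)
P5 → Blue (d²=4233126410.00)
P6 → Slate (d²=265232260.00)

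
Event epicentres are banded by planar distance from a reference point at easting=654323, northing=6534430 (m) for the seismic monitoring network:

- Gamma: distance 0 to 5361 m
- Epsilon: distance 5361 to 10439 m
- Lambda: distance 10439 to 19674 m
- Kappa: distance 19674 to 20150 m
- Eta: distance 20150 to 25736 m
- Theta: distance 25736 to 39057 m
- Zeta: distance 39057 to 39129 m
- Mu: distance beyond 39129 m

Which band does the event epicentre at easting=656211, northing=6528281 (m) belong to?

Epsilon

Distance = √((656211−654323)² + (6528281−6534430)²) = √(3564544.000 + 37810201.000) = 6432.320 m.
5361 ≤ 6432.320 < 10439 → Epsilon.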